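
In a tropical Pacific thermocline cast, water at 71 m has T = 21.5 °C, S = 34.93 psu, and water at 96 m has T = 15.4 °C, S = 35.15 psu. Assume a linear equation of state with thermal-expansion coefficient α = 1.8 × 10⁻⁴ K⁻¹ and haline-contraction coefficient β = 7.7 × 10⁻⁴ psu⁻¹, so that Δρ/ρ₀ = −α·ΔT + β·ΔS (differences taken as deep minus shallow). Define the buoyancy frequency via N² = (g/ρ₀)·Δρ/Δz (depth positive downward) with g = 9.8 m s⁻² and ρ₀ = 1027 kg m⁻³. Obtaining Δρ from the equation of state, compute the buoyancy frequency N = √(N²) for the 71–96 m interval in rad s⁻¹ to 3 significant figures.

0.0223 rad s⁻¹

ΔT = -6.1 K, ΔS = +0.22 psu (deep − shallow).
Δρ/ρ₀ = −αΔT + βΔS = 1.098 × 10⁻³ + 1.694 × 10⁻⁴ = 1.2674 × 10⁻³, so Δρ ≈ 1.302 kg m⁻³.
N² = (g/ρ₀)·Δρ/Δz = g·(Δρ/ρ₀)/Δz = 9.8 × 1.2674 × 10⁻³ / 25 = 4.9682 × 10⁻⁴ s⁻².
N = √(4.9682 × 10⁻⁴) = 0.022289 rad s⁻¹ ≈ 0.0223 rad s⁻¹.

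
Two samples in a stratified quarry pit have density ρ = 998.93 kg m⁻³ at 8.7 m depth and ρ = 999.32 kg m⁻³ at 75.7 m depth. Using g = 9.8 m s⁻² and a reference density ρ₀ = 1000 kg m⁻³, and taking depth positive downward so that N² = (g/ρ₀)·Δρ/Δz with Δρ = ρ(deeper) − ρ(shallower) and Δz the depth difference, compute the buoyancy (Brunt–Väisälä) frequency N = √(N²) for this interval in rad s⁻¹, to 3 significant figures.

Δρ = 999.32 − 998.93 = 0.39 kg m⁻³ over Δz = 75.7 − 8.7 = 67 m.
N² = (9.8/1000) × (0.39/67) = 5.7045 × 10⁻⁵ s⁻².
N = √(5.7045 × 10⁻⁵) = 7.5528 × 10⁻³ rad s⁻¹ ≈ 7.55 × 10⁻³ rad s⁻¹.
A positive N² confirms static stability across the interval.

7.55 × 10⁻³ rad s⁻¹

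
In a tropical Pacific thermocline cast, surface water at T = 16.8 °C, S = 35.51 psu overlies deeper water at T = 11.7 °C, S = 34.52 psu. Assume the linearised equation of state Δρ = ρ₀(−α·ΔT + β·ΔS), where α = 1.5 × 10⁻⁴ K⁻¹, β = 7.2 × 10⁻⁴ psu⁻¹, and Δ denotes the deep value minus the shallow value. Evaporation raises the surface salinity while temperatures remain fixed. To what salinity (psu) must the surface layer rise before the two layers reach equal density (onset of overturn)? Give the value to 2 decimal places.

Neutral buoyancy requires −α(T_deep − T_surf) + β(S_deep − S_surf′) = 0.
S_surf′ = S_deep − (α/β)·ΔT = 34.52 − (1.5 × 10⁻⁴/7.2 × 10⁻⁴)·(-5.1) = 35.5825 psu.
Increase required: 35.5825 − 35.51 = 0.0725 psu.

35.58 psu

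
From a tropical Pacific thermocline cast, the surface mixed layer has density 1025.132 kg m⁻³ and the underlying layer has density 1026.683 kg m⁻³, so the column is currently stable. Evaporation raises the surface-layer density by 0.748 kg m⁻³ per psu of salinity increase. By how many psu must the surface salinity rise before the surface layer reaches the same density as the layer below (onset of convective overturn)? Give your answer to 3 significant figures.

2.07 psu

Density deficit of the surface layer: 1026.683 − 1025.132 = 1.551 kg m⁻³.
Required change = 1.551 / 0.748 = 2.07 psu.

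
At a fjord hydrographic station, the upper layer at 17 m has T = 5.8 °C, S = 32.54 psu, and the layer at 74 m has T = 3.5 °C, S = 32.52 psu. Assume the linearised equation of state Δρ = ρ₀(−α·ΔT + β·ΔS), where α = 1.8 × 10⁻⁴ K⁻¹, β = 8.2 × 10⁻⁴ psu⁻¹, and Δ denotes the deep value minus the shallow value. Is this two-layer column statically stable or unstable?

ΔT = 3.5 − 5.8 = -2.3 K and ΔS = 32.52 − 32.54 = -0.02 psu (deep − shallow).
−αΔT = 4.14 × 10⁻⁴; βΔS = -1.64 × 10⁻⁵; sum Δρ/ρ₀ = 3.976 × 10⁻⁴.
Δρ/ρ₀ > 0, so Δρ > 0: deeper water is denser → statically stable.

stable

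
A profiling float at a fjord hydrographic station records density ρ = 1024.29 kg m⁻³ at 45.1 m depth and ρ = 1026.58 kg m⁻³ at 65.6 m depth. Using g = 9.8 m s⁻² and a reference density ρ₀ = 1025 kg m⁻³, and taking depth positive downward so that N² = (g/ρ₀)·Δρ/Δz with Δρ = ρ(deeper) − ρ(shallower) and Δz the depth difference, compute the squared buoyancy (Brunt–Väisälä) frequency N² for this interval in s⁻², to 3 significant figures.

Δρ = 1026.58 − 1024.29 = 2.29 kg m⁻³ over Δz = 65.6 − 45.1 = 20.5 m.
N² = (9.8/1025) × (2.29/20.5) = 1.0680 × 10⁻³ s⁻² ≈ 1.07 × 10⁻³ s⁻².

1.07 × 10⁻³ s⁻²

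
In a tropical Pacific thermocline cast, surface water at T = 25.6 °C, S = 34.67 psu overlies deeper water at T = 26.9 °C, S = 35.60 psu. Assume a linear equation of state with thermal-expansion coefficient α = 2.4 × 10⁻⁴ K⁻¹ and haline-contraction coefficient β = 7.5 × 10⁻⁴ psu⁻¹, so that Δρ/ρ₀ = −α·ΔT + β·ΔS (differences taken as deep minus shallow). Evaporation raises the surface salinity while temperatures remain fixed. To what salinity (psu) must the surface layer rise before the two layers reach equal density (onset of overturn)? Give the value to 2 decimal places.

35.18 psu

Neutral buoyancy requires −α(T_deep − T_surf) + β(S_deep − S_surf′) = 0.
S_surf′ = S_deep − (α/β)·ΔT = 35.60 − (2.4 × 10⁻⁴/7.5 × 10⁻⁴)·(+1.3) = 35.1840 psu.
Increase required: 35.1840 − 34.67 = 0.5140 psu.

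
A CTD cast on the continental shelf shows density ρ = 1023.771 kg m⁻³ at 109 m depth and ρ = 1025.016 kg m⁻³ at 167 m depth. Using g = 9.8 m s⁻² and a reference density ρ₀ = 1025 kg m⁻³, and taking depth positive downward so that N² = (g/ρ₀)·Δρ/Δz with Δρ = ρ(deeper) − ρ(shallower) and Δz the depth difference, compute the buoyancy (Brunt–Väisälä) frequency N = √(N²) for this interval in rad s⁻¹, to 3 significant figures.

Δρ = 1025.016 − 1023.771 = 1.245 kg m⁻³ over Δz = 167 − 109 = 58 m.
N² = (9.8/1025) × (1.245/58) = 2.0523 × 10⁻⁴ s⁻².
N = √(2.0523 × 10⁻⁴) = 0.014326 rad s⁻¹ ≈ 0.0143 rad s⁻¹.

0.0143 rad s⁻¹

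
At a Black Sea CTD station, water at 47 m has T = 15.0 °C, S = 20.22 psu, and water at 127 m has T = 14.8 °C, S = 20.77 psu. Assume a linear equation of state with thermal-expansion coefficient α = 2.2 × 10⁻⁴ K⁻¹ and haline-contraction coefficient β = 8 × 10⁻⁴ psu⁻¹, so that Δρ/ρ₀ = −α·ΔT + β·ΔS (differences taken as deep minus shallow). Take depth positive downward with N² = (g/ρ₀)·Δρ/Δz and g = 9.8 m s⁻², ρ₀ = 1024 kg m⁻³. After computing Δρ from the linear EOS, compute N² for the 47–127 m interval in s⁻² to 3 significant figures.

ΔT = -0.2 K, ΔS = +0.55 psu (deep − shallow).
Δρ/ρ₀ = −αΔT + βΔS = 4.40 × 10⁻⁵ + 4.40 × 10⁻⁴ = 4.84 × 10⁻⁴, so Δρ ≈ 0.4956 kg m⁻³.
N² = (g/ρ₀)·Δρ/Δz = g·(Δρ/ρ₀)/Δz = 9.8 × 4.84 × 10⁻⁴ / 80 = 5.9290 × 10⁻⁵ s⁻² ≈ 5.93 × 10⁻⁵ s⁻².

5.93 × 10⁻⁵ s⁻²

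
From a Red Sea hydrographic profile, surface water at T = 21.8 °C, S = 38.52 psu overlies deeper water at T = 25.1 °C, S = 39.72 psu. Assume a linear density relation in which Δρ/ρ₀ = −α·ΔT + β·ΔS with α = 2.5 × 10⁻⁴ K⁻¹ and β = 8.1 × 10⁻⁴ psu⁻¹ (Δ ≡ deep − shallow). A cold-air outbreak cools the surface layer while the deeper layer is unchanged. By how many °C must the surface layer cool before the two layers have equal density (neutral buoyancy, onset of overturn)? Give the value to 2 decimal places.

0.59 °C

Neutral buoyancy requires Δρ = 0, i.e. −α(T_deep − T_surf′) + β(S_deep − S_surf) = 0.
T_surf′ = T_deep − (β/α)·ΔS = 25.1 − (8.1 × 10⁻⁴/2.5 × 10⁻⁴)·(+1.20) = 21.2120 °C.
Cooling required: 21.8 − (21.2120) = 0.5880 °C.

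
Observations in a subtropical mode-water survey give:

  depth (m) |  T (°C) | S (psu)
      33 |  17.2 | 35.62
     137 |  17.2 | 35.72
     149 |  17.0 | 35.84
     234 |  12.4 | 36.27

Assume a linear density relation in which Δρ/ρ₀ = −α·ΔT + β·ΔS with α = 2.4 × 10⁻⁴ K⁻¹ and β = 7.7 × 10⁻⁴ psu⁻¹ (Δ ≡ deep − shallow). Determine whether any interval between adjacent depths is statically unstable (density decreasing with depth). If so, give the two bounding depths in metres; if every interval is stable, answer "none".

none

Evaluate Δρ/ρ₀ = −αΔT + βΔS across each adjacent pair:
  33–137 m: −αΔT+βΔS = −(2.4 × 10⁻⁴)(+0.0)+(7.7 × 10⁻⁴)(+0.10) = 7.7 × 10⁻⁵ → stable
  137–149 m: −αΔT+βΔS = −(2.4 × 10⁻⁴)(-0.2)+(7.7 × 10⁻⁴)(+0.12) = 1.4 × 10⁻⁴ → stable
  149–234 m: −αΔT+βΔS = −(2.4 × 10⁻⁴)(-4.6)+(7.7 × 10⁻⁴)(+0.43) = 1.4 × 10⁻³ → stable
Every interval has Δρ > 0: the column is stably stratified throughout.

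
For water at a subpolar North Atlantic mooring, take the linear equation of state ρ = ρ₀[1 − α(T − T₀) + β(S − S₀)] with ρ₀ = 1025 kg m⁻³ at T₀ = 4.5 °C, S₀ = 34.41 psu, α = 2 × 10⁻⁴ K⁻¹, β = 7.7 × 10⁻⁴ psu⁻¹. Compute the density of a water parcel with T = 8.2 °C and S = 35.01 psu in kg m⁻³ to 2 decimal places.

T − T₀ = +3.7 K, S − S₀ = +0.60 psu.
Bracket = 1 − α·(+3.7) + β·(+0.60) = 1 + (-2.78 × 10⁻⁴) = 0.9997220.
ρ = 1025 × 0.9997220 = 1024.72 kg m⁻³.

1024.72 kg m⁻³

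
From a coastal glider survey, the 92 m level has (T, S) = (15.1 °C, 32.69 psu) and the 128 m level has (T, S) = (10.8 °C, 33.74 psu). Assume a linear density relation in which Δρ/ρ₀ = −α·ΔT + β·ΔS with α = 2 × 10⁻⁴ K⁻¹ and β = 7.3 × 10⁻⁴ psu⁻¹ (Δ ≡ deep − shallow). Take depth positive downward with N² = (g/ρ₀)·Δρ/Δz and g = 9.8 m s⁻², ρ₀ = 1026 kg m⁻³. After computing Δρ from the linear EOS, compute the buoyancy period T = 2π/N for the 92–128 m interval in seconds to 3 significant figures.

ΔT = -4.3 K, ΔS = +1.05 psu (deep − shallow).
Δρ/ρ₀ = −αΔT + βΔS = 8.60 × 10⁻⁴ + 7.665 × 10⁻⁴ = 1.6265 × 10⁻³, so Δρ ≈ 1.669 kg m⁻³.
N² = (g/ρ₀)·Δρ/Δz = g·(Δρ/ρ₀)/Δz = 9.8 × 1.6265 × 10⁻³ / 36 = 4.4277 × 10⁻⁴ s⁻².
N = √(4.4277 × 10⁻⁴) = 0.021042 rad s⁻¹ → T = 2π/N = 298.60 s ≈ 299 s.

299 s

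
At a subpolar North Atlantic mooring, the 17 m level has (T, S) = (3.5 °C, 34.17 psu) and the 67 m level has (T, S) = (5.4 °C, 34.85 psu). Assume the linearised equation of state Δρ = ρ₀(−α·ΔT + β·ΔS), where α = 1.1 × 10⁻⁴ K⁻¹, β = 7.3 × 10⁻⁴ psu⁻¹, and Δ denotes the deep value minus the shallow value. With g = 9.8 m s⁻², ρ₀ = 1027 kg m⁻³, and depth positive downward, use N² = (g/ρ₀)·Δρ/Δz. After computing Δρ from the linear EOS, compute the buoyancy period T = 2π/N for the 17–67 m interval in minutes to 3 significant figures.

ΔT = +1.9 K, ΔS = +0.68 psu (deep − shallow).
Δρ/ρ₀ = −αΔT + βΔS = -2.09 × 10⁻⁴ + 4.964 × 10⁻⁴ = 2.874 × 10⁻⁴, so Δρ ≈ 0.2952 kg m⁻³.
N² = (g/ρ₀)·Δρ/Δz = g·(Δρ/ρ₀)/Δz = 9.8 × 2.874 × 10⁻⁴ / 50 = 5.6330 × 10⁻⁵ s⁻².
N = √(5.6330 × 10⁻⁵) = 7.5053 × 10⁻³ rad s⁻¹ → T = 2π/N = 837.17 s = 13.953 min ≈ 14.0 min.

14.0 min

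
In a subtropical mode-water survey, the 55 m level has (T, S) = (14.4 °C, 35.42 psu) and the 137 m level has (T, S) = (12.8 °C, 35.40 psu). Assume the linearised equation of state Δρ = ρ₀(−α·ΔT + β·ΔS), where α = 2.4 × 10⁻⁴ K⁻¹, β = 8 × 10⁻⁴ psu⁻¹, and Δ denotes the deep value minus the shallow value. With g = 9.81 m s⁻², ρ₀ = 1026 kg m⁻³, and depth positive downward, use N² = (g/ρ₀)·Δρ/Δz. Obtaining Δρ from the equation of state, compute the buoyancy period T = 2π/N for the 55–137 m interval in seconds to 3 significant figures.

947 s

ΔT = -1.6 K, ΔS = -0.02 psu (deep − shallow).
Δρ/ρ₀ = −αΔT + βΔS = 3.84 × 10⁻⁴ − 1.60 × 10⁻⁵ = 3.68 × 10⁻⁴, so Δρ ≈ 0.3776 kg m⁻³.
N² = (g/ρ₀)·Δρ/Δz = g·(Δρ/ρ₀)/Δz = 9.81 × 3.68 × 10⁻⁴ / 82 = 4.4025 × 10⁻⁵ s⁻².
N = √(4.4025 × 10⁻⁵) = 6.6351 × 10⁻³ rad s⁻¹ → T = 2π/N = 946.96 s ≈ 947 s.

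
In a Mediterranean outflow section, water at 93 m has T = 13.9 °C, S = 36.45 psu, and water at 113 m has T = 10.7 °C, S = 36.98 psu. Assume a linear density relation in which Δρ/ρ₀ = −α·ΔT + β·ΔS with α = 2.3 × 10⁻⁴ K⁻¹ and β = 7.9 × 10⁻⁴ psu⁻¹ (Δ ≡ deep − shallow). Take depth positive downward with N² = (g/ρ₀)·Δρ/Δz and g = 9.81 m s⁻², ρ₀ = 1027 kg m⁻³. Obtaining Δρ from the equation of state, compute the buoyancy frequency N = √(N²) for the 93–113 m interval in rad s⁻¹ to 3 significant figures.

0.0238 rad s⁻¹

ΔT = -3.2 K, ΔS = +0.53 psu (deep − shallow).
Δρ/ρ₀ = −αΔT + βΔS = 7.36 × 10⁻⁴ + 4.187 × 10⁻⁴ = 1.1547 × 10⁻³, so Δρ ≈ 1.186 kg m⁻³.
N² = (g/ρ₀)·Δρ/Δz = g·(Δρ/ρ₀)/Δz = 9.81 × 1.1547 × 10⁻³ / 20 = 5.6638 × 10⁻⁴ s⁻².
N = √(5.6638 × 10⁻⁴) = 0.023799 rad s⁻¹ ≈ 0.0238 rad s⁻¹.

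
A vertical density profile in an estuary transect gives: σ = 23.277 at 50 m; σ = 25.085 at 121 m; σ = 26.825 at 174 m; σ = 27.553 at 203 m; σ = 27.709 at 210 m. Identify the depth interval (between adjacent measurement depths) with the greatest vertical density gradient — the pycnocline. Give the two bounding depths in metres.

121–174 m

Compute the density gradient over each adjacent pair:
  50–121 m: Δρ/Δz = 1.808/71 = 0.025 kg m⁻⁴
  121–174 m: Δρ/Δz = 1.740/53 = 0.033 kg m⁻⁴
  174–203 m: Δρ/Δz = 0.728/29 = 0.025 kg m⁻⁴
  203–210 m: Δρ/Δz = 0.156/7 = 0.022 kg m⁻⁴
The largest gradient is in the 121–174 m interval — the pycnocline.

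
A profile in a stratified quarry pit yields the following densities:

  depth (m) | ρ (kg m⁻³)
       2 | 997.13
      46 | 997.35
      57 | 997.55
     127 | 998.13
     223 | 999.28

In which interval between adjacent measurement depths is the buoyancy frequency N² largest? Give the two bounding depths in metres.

Compute the density gradient over each adjacent pair:
  2–46 m: Δρ/Δz = 0.22/44 = 5.0 × 10⁻³ kg m⁻⁴
  46–57 m: Δρ/Δz = 0.20/11 = 0.018 kg m⁻⁴
  57–127 m: Δρ/Δz = 0.58/70 = 8.3 × 10⁻³ kg m⁻⁴
  127–223 m: Δρ/Δz = 1.15/96 = 0.012 kg m⁻⁴
The largest gradient is in the 46–57 m interval — the pycnocline.

46–57 m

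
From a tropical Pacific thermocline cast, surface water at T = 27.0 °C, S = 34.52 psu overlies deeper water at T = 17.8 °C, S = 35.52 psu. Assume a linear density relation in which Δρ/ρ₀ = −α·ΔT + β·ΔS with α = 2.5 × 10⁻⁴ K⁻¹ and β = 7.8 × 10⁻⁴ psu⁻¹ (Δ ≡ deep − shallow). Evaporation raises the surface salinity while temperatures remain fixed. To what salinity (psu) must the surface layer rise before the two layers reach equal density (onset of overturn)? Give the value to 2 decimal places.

Neutral buoyancy requires −α(T_deep − T_surf) + β(S_deep − S_surf′) = 0.
S_surf′ = S_deep − (α/β)·ΔT = 35.52 − (2.5 × 10⁻⁴/7.8 × 10⁻⁴)·(-9.2) = 38.4687 psu.
Increase required: 38.4687 − 34.52 = 3.9487 psu.

38.47 psu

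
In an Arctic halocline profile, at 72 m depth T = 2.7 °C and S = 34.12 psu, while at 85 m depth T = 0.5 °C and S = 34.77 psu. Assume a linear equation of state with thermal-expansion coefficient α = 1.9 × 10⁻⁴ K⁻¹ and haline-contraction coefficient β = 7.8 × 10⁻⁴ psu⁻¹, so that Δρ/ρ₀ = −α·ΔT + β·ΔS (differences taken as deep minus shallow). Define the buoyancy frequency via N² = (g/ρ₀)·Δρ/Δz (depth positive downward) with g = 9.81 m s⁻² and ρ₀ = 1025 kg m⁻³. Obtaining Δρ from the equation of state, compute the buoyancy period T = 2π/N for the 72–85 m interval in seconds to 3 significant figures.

ΔT = -2.2 K, ΔS = +0.65 psu (deep − shallow).
Δρ/ρ₀ = −αΔT + βΔS = 4.18 × 10⁻⁴ + 5.07 × 10⁻⁴ = 9.25 × 10⁻⁴, so Δρ ≈ 0.9481 kg m⁻³.
N² = (g/ρ₀)·Δρ/Δz = g·(Δρ/ρ₀)/Δz = 9.81 × 9.25 × 10⁻⁴ / 13 = 6.9802 × 10⁻⁴ s⁻².
N = √(6.9802 × 10⁻⁴) = 0.026420 rad s⁻¹ → T = 2π/N = 237.82 s ≈ 238 s.

238 s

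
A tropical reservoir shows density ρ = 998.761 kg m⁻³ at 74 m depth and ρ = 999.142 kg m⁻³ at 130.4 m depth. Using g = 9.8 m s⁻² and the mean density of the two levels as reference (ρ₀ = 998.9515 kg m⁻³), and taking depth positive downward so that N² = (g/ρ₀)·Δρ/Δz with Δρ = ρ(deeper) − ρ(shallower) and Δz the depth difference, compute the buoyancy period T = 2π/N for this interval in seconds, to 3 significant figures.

Δρ = 999.142 − 998.761 = 0.381 kg m⁻³ over Δz = 130.4 − 74 = 56.4 m.
N² = (9.8/998.9515) × (0.381/56.4) = 6.6272 × 10⁻⁵ s⁻².
N = √(6.6272 × 10⁻⁵) = 8.1408 × 10⁻³ rad s⁻¹, so T = 2π/N = 771.81 s ≈ 772 s.

772 s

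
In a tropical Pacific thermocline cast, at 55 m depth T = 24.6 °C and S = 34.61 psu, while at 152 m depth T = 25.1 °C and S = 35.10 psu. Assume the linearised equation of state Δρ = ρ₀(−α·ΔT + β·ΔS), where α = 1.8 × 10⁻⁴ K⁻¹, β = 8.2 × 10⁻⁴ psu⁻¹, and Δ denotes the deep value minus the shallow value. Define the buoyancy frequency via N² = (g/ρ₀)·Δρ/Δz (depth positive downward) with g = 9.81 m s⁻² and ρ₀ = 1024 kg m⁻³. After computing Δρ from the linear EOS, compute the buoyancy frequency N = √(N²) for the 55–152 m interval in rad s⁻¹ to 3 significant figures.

5.62 × 10⁻³ rad s⁻¹

ΔT = +0.5 K, ΔS = +0.49 psu (deep − shallow).
Δρ/ρ₀ = −αΔT + βΔS = -9.00 × 10⁻⁵ + 4.018 × 10⁻⁴ = 3.118 × 10⁻⁴, so Δρ ≈ 0.3193 kg m⁻³.
N² = (g/ρ₀)·Δρ/Δz = g·(Δρ/ρ₀)/Δz = 9.81 × 3.118 × 10⁻⁴ / 97 = 3.1534 × 10⁻⁵ s⁻².
N = √(3.1534 × 10⁻⁵) = 5.6155 × 10⁻³ rad s⁻¹ ≈ 5.62 × 10⁻³ rad s⁻¹.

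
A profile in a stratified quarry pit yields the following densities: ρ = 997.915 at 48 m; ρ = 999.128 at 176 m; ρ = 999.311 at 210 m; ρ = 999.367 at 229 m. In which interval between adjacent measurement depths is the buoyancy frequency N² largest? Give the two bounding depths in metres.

48–176 m

Compute the density gradient over each adjacent pair:
  48–176 m: Δρ/Δz = 1.213/128 = 9.5 × 10⁻³ kg m⁻⁴
  176–210 m: Δρ/Δz = 0.183/34 = 5.4 × 10⁻³ kg m⁻⁴
  210–229 m: Δρ/Δz = 0.056/19 = 2.9 × 10⁻³ kg m⁻⁴
The largest gradient is in the 48–176 m interval — the pycnocline.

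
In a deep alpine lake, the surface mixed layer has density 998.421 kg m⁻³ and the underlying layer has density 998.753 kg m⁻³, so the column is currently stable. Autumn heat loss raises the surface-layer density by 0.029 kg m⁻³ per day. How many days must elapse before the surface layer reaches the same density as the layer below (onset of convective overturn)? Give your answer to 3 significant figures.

Density deficit of the surface layer: 998.753 − 998.421 = 0.332 kg m⁻³.
Required change = 0.332 / 0.029 = 11.4 days.

11.4 days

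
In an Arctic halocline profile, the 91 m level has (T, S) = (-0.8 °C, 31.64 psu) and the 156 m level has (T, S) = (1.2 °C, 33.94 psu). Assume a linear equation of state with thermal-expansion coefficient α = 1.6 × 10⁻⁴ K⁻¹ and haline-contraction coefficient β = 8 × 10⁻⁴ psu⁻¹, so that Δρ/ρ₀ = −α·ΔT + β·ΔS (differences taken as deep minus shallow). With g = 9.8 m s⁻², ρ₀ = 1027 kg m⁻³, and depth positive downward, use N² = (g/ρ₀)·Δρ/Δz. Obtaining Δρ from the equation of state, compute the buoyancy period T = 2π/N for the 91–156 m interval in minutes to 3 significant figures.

6.92 min

ΔT = +2.0 K, ΔS = +2.30 psu (deep − shallow).
Δρ/ρ₀ = −αΔT + βΔS = -3.20 × 10⁻⁴ + 1.84 × 10⁻³ = 1.52 × 10⁻³, so Δρ ≈ 1.561 kg m⁻³.
N² = (g/ρ₀)·Δρ/Δz = g·(Δρ/ρ₀)/Δz = 9.8 × 1.52 × 10⁻³ / 65 = 2.2917 × 10⁻⁴ s⁻².
N = √(2.2917 × 10⁻⁴) = 0.015138 rad s⁻¹ → T = 2π/N = 415.06 s = 6.9177 min ≈ 6.92 min.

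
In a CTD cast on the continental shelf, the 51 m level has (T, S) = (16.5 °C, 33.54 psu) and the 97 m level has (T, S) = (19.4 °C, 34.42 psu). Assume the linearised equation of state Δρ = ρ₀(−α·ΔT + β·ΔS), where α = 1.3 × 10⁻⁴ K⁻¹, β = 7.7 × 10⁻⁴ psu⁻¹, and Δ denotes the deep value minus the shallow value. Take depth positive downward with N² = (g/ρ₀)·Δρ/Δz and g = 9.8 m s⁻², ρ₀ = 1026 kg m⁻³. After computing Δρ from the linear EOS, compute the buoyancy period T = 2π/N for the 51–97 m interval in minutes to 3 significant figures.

13.1 min

ΔT = +2.9 K, ΔS = +0.88 psu (deep − shallow).
Δρ/ρ₀ = −αΔT + βΔS = -3.77 × 10⁻⁴ + 6.776 × 10⁻⁴ = 3.006 × 10⁻⁴, so Δρ ≈ 0.3084 kg m⁻³.
N² = (g/ρ₀)·Δρ/Δz = g·(Δρ/ρ₀)/Δz = 9.8 × 3.006 × 10⁻⁴ / 46 = 6.4041 × 10⁻⁵ s⁻².
N = √(6.4041 × 10⁻⁵) = 8.0026 × 10⁻³ rad s⁻¹ → T = 2π/N = 785.14 s = 13.086 min ≈ 13.1 min.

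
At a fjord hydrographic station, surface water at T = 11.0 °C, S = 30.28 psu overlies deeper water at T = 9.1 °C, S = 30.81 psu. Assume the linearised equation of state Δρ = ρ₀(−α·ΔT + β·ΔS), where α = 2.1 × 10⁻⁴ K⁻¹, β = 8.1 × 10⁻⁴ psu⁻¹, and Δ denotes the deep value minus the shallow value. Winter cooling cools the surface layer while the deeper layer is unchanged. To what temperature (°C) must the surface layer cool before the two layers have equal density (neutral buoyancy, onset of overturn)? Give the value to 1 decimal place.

7.1 °C

Neutral buoyancy requires Δρ = 0, i.e. −α(T_deep − T_surf′) + β(S_deep − S_surf) = 0.
T_surf′ = T_deep − (β/α)·ΔS = 9.1 − (8.1 × 10⁻⁴/2.1 × 10⁻⁴)·(+0.53) = 7.056 °C.
Cooling required: 11.0 − (7.056) = 3.944 °C.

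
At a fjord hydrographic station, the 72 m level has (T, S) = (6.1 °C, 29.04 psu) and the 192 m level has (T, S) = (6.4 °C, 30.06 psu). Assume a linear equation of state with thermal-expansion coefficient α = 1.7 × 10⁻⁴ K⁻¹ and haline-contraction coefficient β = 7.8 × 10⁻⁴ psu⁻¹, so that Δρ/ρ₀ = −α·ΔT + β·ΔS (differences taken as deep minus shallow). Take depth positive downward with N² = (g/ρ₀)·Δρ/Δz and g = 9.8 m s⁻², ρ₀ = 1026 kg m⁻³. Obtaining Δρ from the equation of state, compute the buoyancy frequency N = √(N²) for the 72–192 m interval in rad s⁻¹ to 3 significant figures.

7.80 × 10⁻³ rad s⁻¹

ΔT = +0.3 K, ΔS = +1.02 psu (deep − shallow).
Δρ/ρ₀ = −αΔT + βΔS = -5.10 × 10⁻⁵ + 7.956 × 10⁻⁴ = 7.446 × 10⁻⁴, so Δρ ≈ 0.7640 kg m⁻³.
N² = (g/ρ₀)·Δρ/Δz = g·(Δρ/ρ₀)/Δz = 9.8 × 7.446 × 10⁻⁴ / 120 = 6.0809 × 10⁻⁵ s⁻².
N = √(6.0809 × 10⁻⁵) = 7.7980 × 10⁻³ rad s⁻¹ ≈ 7.80 × 10⁻³ rad s⁻¹.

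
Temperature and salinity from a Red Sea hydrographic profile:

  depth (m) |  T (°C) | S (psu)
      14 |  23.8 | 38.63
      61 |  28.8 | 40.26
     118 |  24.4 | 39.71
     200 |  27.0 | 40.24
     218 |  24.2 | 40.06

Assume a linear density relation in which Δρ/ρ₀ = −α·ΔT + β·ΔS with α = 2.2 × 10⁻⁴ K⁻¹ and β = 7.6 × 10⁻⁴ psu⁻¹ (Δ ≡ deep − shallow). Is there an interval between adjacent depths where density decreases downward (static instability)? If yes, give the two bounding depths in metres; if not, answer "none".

Evaluate Δρ/ρ₀ = −αΔT + βΔS across each adjacent pair:
  14–61 m: −αΔT+βΔS = −(2.2 × 10⁻⁴)(+5.0)+(7.6 × 10⁻⁴)(+1.63) = 1.4 × 10⁻⁴ → stable
  61–118 m: −αΔT+βΔS = −(2.2 × 10⁻⁴)(-4.4)+(7.6 × 10⁻⁴)(-0.55) = 5.5 × 10⁻⁴ → stable
  118–200 m: −αΔT+βΔS = −(2.2 × 10⁻⁴)(+2.6)+(7.6 × 10⁻⁴)(+0.53) = -1.7 × 10⁻⁴ → UNSTABLE
  200–218 m: −αΔT+βΔS = −(2.2 × 10⁻⁴)(-2.8)+(7.6 × 10⁻⁴)(-0.18) = 4.8 × 10⁻⁴ → stable
The 118–200 m interval has Δρ < 0: lighter water underlies denser water.

118–200 m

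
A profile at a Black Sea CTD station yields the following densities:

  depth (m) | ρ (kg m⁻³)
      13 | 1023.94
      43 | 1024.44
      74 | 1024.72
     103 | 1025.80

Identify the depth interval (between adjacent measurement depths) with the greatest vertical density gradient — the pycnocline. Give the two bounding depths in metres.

Compute the density gradient over each adjacent pair:
  13–43 m: Δρ/Δz = 0.50/30 = 0.017 kg m⁻⁴
  43–74 m: Δρ/Δz = 0.28/31 = 9.0 × 10⁻³ kg m⁻⁴
  74–103 m: Δρ/Δz = 1.08/29 = 0.037 kg m⁻⁴
The largest gradient is in the 74–103 m interval — the pycnocline.

74–103 m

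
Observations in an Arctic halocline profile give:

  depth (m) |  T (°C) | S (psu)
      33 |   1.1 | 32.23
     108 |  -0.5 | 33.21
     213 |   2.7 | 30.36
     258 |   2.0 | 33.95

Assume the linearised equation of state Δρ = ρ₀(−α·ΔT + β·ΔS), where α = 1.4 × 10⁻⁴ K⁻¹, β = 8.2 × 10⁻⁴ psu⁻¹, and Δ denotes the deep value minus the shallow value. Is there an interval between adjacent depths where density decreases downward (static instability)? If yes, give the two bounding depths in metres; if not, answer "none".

Evaluate Δρ/ρ₀ = −αΔT + βΔS across each adjacent pair:
  33–108 m: −αΔT+βΔS = −(1.4 × 10⁻⁴)(-1.6)+(8.2 × 10⁻⁴)(+0.98) = 1.0 × 10⁻³ → stable
  108–213 m: −αΔT+βΔS = −(1.4 × 10⁻⁴)(+3.2)+(8.2 × 10⁻⁴)(-2.85) = -2.8 × 10⁻³ → UNSTABLE
  213–258 m: −αΔT+βΔS = −(1.4 × 10⁻⁴)(-0.7)+(8.2 × 10⁻⁴)(+3.59) = 3.0 × 10⁻³ → stable
The 108–213 m interval has Δρ < 0: lighter water underlies denser water.

108–213 m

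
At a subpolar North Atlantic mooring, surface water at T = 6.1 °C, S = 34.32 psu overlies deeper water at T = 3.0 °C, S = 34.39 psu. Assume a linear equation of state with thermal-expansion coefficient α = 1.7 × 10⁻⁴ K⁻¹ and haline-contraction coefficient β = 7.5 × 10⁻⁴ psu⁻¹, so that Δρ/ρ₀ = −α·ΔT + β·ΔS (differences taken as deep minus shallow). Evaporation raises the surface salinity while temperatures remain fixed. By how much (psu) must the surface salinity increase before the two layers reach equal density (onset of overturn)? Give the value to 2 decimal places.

Neutral buoyancy requires −α(T_deep − T_surf) + β(S_deep − S_surf′) = 0.
S_surf′ = S_deep − (α/β)·ΔT = 34.39 − (1.7 × 10⁻⁴/7.5 × 10⁻⁴)·(-3.1) = 35.0927 psu.
Increase required: 35.0927 − 34.32 = 0.7727 psu.

0.77 psu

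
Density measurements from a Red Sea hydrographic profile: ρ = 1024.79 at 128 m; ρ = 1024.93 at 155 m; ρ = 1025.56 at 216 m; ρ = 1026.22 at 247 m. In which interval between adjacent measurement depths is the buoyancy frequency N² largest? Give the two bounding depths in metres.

Compute the density gradient over each adjacent pair:
  128–155 m: Δρ/Δz = 0.14/27 = 5.2 × 10⁻³ kg m⁻⁴
  155–216 m: Δρ/Δz = 0.63/61 = 0.010 kg m⁻⁴
  216–247 m: Δρ/Δz = 0.66/31 = 0.021 kg m⁻⁴
The largest gradient is in the 216–247 m interval — the pycnocline.

216–247 m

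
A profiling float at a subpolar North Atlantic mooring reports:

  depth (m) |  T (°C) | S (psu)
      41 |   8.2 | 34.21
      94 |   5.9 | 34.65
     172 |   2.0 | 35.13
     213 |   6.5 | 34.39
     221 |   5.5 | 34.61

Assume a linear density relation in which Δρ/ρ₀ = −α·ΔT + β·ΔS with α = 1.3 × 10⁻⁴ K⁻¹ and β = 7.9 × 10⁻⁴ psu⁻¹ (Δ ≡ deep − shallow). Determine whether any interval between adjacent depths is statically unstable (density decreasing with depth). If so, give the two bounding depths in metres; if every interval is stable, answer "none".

Evaluate Δρ/ρ₀ = −αΔT + βΔS across each adjacent pair:
  41–94 m: −αΔT+βΔS = −(1.3 × 10⁻⁴)(-2.3)+(7.9 × 10⁻⁴)(+0.44) = 6.5 × 10⁻⁴ → stable
  94–172 m: −αΔT+βΔS = −(1.3 × 10⁻⁴)(-3.9)+(7.9 × 10⁻⁴)(+0.48) = 8.9 × 10⁻⁴ → stable
  172–213 m: −αΔT+βΔS = −(1.3 × 10⁻⁴)(+4.5)+(7.9 × 10⁻⁴)(-0.74) = -1.2 × 10⁻³ → UNSTABLE
  213–221 m: −αΔT+βΔS = −(1.3 × 10⁻⁴)(-1.0)+(7.9 × 10⁻⁴)(+0.22) = 3.0 × 10⁻⁴ → stable
The 172–213 m interval has Δρ < 0: lighter water underlies denser water.

172–213 m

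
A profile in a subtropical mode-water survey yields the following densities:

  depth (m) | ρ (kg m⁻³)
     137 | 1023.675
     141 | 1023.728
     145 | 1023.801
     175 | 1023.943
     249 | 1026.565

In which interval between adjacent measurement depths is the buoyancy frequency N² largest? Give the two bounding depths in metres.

Compute the density gradient over each adjacent pair:
  137–141 m: Δρ/Δz = 0.053/4 = 0.013 kg m⁻⁴
  141–145 m: Δρ/Δz = 0.073/4 = 0.018 kg m⁻⁴
  145–175 m: Δρ/Δz = 0.142/30 = 4.7 × 10⁻³ kg m⁻⁴
  175–249 m: Δρ/Δz = 2.622/74 = 0.035 kg m⁻⁴
The largest gradient is in the 175–249 m interval — the pycnocline.

175–249 m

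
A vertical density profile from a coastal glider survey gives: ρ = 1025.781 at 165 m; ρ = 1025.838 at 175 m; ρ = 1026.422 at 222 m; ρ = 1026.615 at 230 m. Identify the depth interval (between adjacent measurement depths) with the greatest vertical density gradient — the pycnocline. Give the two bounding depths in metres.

222–230 m

Compute the density gradient over each adjacent pair:
  165–175 m: Δρ/Δz = 0.057/10 = 5.7 × 10⁻³ kg m⁻⁴
  175–222 m: Δρ/Δz = 0.584/47 = 0.012 kg m⁻⁴
  222–230 m: Δρ/Δz = 0.193/8 = 0.024 kg m⁻⁴
The largest gradient is in the 222–230 m interval — the pycnocline.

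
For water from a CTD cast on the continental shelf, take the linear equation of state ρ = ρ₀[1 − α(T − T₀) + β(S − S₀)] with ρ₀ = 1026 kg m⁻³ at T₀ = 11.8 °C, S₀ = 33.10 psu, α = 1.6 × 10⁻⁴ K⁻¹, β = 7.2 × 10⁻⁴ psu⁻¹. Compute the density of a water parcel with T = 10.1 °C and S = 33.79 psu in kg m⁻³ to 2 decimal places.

1026.79 kg m⁻³

T − T₀ = -1.7 K, S − S₀ = +0.69 psu.
Bracket = 1 − α·(-1.7) + β·(+0.69) = 1 + (7.688 × 10⁻⁴) = 1.0007688.
ρ = 1026 × 1.0007688 = 1026.79 kg m⁻³.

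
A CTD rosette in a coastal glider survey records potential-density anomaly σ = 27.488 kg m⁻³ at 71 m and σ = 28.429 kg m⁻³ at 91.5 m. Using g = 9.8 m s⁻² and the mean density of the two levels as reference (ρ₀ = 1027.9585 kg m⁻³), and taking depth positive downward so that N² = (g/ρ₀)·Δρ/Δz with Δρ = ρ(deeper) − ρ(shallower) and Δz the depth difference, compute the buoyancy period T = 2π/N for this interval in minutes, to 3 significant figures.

Δρ = 1028.429 − 1027.488 = 0.941 kg m⁻³ over Δz = 91.5 − 71 = 20.5 m.
N² = (9.8/1027.9585) × (0.941/20.5) = 4.3761 × 10⁻⁴ s⁻².
N = √(4.3761 × 10⁻⁴) = 0.020919 rad s⁻¹, so T = 2π/N = 300.36 s = 5.0060 min ≈ 5.01 min.

5.01 min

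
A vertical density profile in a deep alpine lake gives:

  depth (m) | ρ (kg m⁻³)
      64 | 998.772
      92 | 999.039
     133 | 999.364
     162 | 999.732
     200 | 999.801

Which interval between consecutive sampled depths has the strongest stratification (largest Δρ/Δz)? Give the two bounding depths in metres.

Compute the density gradient over each adjacent pair:
  64–92 m: Δρ/Δz = 0.267/28 = 9.5 × 10⁻³ kg m⁻⁴
  92–133 m: Δρ/Δz = 0.325/41 = 7.9 × 10⁻³ kg m⁻⁴
  133–162 m: Δρ/Δz = 0.368/29 = 0.013 kg m⁻⁴
  162–200 m: Δρ/Δz = 0.069/38 = 1.8 × 10⁻³ kg m⁻⁴
The largest gradient is in the 133–162 m interval — the pycnocline.

133–162 m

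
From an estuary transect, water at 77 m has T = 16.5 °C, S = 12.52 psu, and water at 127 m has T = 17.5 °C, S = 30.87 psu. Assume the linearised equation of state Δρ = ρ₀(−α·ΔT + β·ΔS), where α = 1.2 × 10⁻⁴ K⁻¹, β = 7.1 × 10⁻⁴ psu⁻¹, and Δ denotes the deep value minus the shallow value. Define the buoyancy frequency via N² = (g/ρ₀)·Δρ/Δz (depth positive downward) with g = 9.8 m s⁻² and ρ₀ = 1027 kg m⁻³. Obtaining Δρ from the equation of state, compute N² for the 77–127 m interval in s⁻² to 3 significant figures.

2.53 × 10⁻³ s⁻²

ΔT = +1.0 K, ΔS = +18.35 psu (deep − shallow).
Δρ/ρ₀ = −αΔT + βΔS = -1.20 × 10⁻⁴ + 0.0130285 = 0.0129085, so Δρ ≈ 13.26 kg m⁻³.
N² = (g/ρ₀)·Δρ/Δz = g·(Δρ/ρ₀)/Δz = 9.8 × 0.0129085 / 50 = 2.5301 × 10⁻³ s⁻² ≈ 2.53 × 10⁻³ s⁻².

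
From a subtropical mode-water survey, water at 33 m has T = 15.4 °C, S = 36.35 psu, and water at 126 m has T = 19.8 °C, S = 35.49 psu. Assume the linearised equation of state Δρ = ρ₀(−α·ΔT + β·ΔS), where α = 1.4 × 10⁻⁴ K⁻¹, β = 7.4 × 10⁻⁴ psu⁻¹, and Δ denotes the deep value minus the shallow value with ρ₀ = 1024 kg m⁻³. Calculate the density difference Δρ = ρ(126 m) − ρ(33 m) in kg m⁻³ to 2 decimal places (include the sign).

ΔT = +4.4 K, ΔS = -0.86 psu (deep − shallow).
Δρ/ρ₀ = −(1.4 × 10⁻⁴)(+4.4) + (7.4 × 10⁻⁴)(-0.86) = -1.2524 × 10⁻³.
Δρ = 1024 × (-1.2524 × 10⁻³) = -1.28 kg m⁻³.
Negative Δρ: lighter below, statically unstable.

-1.28 kg m⁻³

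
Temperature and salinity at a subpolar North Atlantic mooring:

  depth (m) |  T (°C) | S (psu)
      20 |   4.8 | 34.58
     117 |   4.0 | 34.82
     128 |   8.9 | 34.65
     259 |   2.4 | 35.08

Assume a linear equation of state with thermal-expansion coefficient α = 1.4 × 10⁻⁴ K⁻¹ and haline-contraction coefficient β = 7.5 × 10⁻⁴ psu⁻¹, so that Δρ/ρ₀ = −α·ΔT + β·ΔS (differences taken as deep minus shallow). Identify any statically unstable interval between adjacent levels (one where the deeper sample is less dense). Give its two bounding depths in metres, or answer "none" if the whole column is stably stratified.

117–128 m

Evaluate Δρ/ρ₀ = −αΔT + βΔS across each adjacent pair:
  20–117 m: −αΔT+βΔS = −(1.4 × 10⁻⁴)(-0.8)+(7.5 × 10⁻⁴)(+0.24) = 2.9 × 10⁻⁴ → stable
  117–128 m: −αΔT+βΔS = −(1.4 × 10⁻⁴)(+4.9)+(7.5 × 10⁻⁴)(-0.17) = -8.1 × 10⁻⁴ → UNSTABLE
  128–259 m: −αΔT+βΔS = −(1.4 × 10⁻⁴)(-6.5)+(7.5 × 10⁻⁴)(+0.43) = 1.2 × 10⁻³ → stable
The 117–128 m interval has Δρ < 0: lighter water underlies denser water.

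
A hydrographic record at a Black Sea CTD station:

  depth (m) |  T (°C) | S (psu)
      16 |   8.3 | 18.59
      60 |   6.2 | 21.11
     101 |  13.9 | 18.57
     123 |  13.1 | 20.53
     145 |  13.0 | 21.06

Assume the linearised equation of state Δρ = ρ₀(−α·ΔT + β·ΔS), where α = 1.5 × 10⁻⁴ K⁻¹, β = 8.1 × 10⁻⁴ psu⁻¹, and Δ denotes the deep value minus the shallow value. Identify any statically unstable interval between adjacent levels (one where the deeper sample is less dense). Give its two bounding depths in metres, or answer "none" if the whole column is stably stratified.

Evaluate Δρ/ρ₀ = −αΔT + βΔS across each adjacent pair:
  16–60 m: −αΔT+βΔS = −(1.5 × 10⁻⁴)(-2.1)+(8.1 × 10⁻⁴)(+2.52) = 2.4 × 10⁻³ → stable
  60–101 m: −αΔT+βΔS = −(1.5 × 10⁻⁴)(+7.7)+(8.1 × 10⁻⁴)(-2.54) = -3.2 × 10⁻³ → UNSTABLE
  101–123 m: −αΔT+βΔS = −(1.5 × 10⁻⁴)(-0.8)+(8.1 × 10⁻⁴)(+1.96) = 1.7 × 10⁻³ → stable
  123–145 m: −αΔT+βΔS = −(1.5 × 10⁻⁴)(-0.1)+(8.1 × 10⁻⁴)(+0.53) = 4.4 × 10⁻⁴ → stable
The 60–101 m interval has Δρ < 0: lighter water underlies denser water.

60–101 m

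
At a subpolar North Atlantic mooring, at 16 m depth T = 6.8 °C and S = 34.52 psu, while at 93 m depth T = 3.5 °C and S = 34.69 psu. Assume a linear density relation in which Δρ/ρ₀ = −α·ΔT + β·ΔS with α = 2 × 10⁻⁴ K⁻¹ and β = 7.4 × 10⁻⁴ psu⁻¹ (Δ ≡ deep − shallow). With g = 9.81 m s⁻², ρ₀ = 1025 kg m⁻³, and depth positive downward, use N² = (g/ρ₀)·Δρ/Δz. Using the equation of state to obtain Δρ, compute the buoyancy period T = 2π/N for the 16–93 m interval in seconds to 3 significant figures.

ΔT = -3.3 K, ΔS = +0.17 psu (deep − shallow).
Δρ/ρ₀ = −αΔT + βΔS = 6.60 × 10⁻⁴ + 1.258 × 10⁻⁴ = 7.858 × 10⁻⁴, so Δρ ≈ 0.8054 kg m⁻³.
N² = (g/ρ₀)·Δρ/Δz = g·(Δρ/ρ₀)/Δz = 9.81 × 7.858 × 10⁻⁴ / 77 = 1.0011 × 10⁻⁴ s⁻².
N = √(1.0011 × 10⁻⁴) = 0.010005 rad s⁻¹ → T = 2π/N = 628.00 s ≈ 628 s.

628 s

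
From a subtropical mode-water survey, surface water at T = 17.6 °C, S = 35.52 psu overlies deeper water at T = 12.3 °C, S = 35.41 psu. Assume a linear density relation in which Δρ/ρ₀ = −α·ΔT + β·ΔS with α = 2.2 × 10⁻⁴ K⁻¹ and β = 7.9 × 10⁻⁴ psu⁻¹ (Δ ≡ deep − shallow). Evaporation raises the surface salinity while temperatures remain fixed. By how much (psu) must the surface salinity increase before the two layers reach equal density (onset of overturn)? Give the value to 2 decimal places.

Neutral buoyancy requires −α(T_deep − T_surf) + β(S_deep − S_surf′) = 0.
S_surf′ = S_deep − (α/β)·ΔT = 35.41 − (2.2 × 10⁻⁴/7.9 × 10⁻⁴)·(-5.3) = 36.8859 psu.
Increase required: 36.8859 − 35.52 = 1.3659 psu.

1.37 psu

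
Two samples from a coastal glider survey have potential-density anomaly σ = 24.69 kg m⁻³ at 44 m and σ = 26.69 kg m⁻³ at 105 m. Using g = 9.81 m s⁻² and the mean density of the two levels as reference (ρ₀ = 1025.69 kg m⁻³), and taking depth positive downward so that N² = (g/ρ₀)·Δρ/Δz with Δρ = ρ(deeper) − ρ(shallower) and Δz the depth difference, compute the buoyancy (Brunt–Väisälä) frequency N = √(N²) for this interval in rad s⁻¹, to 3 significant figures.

Δρ = 1026.69 − 1024.69 = 2.00 kg m⁻³ over Δz = 105 − 44 = 61 m.
N² = (9.81/1025.69) × (2.00/61) = 3.1358 × 10⁻⁴ s⁻².
N = √(3.1358 × 10⁻⁴) = 0.017708 rad s⁻¹ ≈ 0.0177 rad s⁻¹.

0.0177 rad s⁻¹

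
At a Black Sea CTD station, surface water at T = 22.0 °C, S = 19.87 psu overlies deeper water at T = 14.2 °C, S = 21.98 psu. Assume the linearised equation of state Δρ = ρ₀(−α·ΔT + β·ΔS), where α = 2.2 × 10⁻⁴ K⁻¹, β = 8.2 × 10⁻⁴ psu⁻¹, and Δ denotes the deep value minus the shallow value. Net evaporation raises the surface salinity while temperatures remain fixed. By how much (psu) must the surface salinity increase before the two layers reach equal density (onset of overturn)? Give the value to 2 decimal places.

4.20 psu

Neutral buoyancy requires −α(T_deep − T_surf) + β(S_deep − S_surf′) = 0.
S_surf′ = S_deep − (α/β)·ΔT = 21.98 − (2.2 × 10⁻⁴/8.2 × 10⁻⁴)·(-7.8) = 24.0727 psu.
Increase required: 24.0727 − 19.87 = 4.2027 psu.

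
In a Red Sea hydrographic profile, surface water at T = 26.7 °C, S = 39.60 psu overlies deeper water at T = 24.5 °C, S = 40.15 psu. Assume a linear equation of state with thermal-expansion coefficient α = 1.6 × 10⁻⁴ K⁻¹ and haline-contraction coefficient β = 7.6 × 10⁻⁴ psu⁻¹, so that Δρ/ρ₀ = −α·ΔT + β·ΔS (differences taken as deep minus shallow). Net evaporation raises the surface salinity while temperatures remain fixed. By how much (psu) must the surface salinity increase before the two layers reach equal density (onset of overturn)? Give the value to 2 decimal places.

Neutral buoyancy requires −α(T_deep − T_surf) + β(S_deep − S_surf′) = 0.
S_surf′ = S_deep − (α/β)·ΔT = 40.15 − (1.6 × 10⁻⁴/7.6 × 10⁻⁴)·(-2.2) = 40.6132 psu.
Increase required: 40.6132 − 39.60 = 1.0132 psu.

1.01 psu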